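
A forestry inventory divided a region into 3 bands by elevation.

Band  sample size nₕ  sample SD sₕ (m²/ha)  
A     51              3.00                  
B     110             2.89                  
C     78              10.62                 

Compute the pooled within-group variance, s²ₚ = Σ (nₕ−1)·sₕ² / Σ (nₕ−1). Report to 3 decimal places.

42.563

Degrees of freedom: 50 + 109 + 77 = 236.
Σ(nₕ−1)sₕ² = 50·9 + 109·8.3521 + 77·112.7844 = 10044.7777.
s²ₚ = 10044.7777 / 236 = 42.56262... → 42.563.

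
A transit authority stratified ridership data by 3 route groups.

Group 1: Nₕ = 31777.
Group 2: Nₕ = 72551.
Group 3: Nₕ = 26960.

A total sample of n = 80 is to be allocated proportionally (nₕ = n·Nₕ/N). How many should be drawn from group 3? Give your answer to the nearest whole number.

16

Share of group 3 = 26960/131288 = 0.20535.
Allocate 80 × 0.20535 = 16.428... → 16.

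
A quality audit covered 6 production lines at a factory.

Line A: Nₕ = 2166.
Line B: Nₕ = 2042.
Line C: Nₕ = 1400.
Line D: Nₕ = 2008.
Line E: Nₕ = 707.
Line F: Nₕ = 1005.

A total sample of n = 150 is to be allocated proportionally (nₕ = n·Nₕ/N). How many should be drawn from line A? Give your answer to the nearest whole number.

N = 2166 + 2042 + 1400 + 2008 + 707 + 1005 = 9328.
n_A = 150·2166/9328 = 34.831... → 35.

35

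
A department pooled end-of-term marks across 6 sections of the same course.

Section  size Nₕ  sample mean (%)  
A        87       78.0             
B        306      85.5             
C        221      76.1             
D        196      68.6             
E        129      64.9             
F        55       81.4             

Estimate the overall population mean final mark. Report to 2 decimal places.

76.52

N = 87 + 306 + 221 + 196 + 129 + 55 = 994.
Overall mean = Σ (Nₕ/N)·x̄ₕ — weight by population share, not a simple average.
Σ Nₕx̄ₕ = 87·78.0 + 306·85.5 + 221·76.1 + 196·68.6 + 129·64.9 + 55·81.4 = 6786 + 26163 + 16818.1 + 13445.6 + 8372.1 + 4477 = 76061.8.
Divide by N: 76061.8 / 994 = 76.5209... → 76.52.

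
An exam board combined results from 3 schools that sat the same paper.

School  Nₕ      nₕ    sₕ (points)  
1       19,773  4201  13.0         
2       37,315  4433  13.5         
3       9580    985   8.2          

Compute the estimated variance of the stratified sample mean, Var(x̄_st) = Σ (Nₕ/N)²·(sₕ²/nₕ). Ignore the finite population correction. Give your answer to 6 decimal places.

0.017828

N = 66668. Term for each stratum: Wₕ²sₕ²/nₕ.
Var(x̄_st) = 0.003538705 + 0.012879584 + 0.001409573 = 0.017827862 → 0.017828.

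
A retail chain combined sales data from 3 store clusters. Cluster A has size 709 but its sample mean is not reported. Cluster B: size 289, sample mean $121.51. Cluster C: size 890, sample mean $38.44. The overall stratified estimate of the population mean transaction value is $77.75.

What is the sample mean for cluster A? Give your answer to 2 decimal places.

109.26

N = 709 + 289 + 890 = 1888.
Overall total = μ·N = 77.75·1888 = 146792.
Subtract the known strata: 289·121.51 + 890·38.44 = 69327.99.
Remaining total for cluster A: 146792 − 69327.99 = 77464.01.
Divide by its size: 77464.01 / 709 = 109.2581... → 109.26.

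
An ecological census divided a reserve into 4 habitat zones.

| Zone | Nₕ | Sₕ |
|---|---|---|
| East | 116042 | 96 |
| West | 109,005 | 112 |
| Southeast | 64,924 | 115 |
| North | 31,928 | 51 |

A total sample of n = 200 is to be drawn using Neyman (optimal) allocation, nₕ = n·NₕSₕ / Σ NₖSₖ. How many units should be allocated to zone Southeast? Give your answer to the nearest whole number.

Σ NₕSₕ = 116042·96 + 109005·112 + 64924·115 + 31928·51 = 32443180.
Share for Southeast: 7466260/32443180 = 0.23013.
n_Southeast = 200 × 0.23013 = 46.027... → 46.

46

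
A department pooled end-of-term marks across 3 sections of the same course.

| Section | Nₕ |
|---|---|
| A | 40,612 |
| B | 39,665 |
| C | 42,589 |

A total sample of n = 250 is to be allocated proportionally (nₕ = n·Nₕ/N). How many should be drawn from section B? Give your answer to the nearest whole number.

81

N = 40612 + 39665 + 42589 = 122866.
n_B = 250·39665/122866 = 80.708... → 81.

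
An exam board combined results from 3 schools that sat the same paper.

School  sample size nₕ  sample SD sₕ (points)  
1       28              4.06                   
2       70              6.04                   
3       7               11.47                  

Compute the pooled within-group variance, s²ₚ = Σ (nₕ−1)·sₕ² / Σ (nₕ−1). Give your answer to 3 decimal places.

1: (28−1)·4.06² = 27·16.4836 = 445.0572
2: (70−1)·6.04² = 69·36.4816 = 2517.2304
3: (7−1)·11.47² = 6·131.5609 = 789.3654
Numerator = 3751.653; denominator = Σ(nₕ−1) = 102.
s²ₚ = 3751.653/102 = 36.78091... → 36.781.

36.781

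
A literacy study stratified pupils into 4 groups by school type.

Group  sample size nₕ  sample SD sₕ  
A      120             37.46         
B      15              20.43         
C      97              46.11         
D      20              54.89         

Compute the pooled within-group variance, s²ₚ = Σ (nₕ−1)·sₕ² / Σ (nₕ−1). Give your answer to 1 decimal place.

A: (120−1)·37.46² = 119·1403.2516 = 166986.9404
B: (15−1)·20.43² = 14·417.3849 = 5843.3886
C: (97−1)·46.11² = 96·2126.1321 = 204108.6816
D: (20−1)·54.89² = 19·3012.9121 = 57245.3299
Numerator = 434184.3405; denominator = Σ(nₕ−1) = 248.
s²ₚ = 434184.3405/248 = 1750.743... → 1750.7.

1750.7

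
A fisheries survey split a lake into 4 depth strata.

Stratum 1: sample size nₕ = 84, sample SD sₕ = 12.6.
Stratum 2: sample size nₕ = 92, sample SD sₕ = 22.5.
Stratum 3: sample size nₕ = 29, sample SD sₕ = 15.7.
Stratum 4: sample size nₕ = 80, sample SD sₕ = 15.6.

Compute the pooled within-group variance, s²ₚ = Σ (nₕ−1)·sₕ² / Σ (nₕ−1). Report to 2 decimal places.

Degrees of freedom: 83 + 91 + 28 + 79 = 281.
Σ(nₕ−1)sₕ² = 83·158.76 + 91·506.25 + 28·246.49 + 79·243.36 = 85372.99.
s²ₚ = 85372.99 / 281 = 303.8185... → 303.82.

303.82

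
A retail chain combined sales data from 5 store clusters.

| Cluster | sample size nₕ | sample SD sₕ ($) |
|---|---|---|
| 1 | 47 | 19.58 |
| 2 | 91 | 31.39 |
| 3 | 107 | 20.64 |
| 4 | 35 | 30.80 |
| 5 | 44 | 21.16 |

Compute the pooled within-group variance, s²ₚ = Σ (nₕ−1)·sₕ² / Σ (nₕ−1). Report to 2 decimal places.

Degrees of freedom: 46 + 90 + 106 + 34 + 43 = 319.
Σ(nₕ−1)sₕ² = 46·383.3764 + 90·985.3321 + 106·426.0096 + 34·948.64 + 43·447.7456 = 202979.0418.
s²ₚ = 202979.0418 / 319 = 636.2979... → 636.30.

636.30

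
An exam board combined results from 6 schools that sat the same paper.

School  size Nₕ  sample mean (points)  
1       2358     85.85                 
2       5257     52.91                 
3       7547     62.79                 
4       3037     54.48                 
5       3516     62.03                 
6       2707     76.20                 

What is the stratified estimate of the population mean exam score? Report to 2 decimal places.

63.23

x̄_st = (Σ Nₕx̄ₕ) / (Σ Nₕ) = (2358·85.85 + 5257·52.91 + 7547·62.79 + 3037·54.48 + 3516·62.03 + 2707·76.20) / 24422
= 1544284.94 / 24422 = 63.2334... → 63.23.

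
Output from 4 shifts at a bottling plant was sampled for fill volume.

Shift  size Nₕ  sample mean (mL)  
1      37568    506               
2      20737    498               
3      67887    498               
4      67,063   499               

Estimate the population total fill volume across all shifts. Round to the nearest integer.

96608597

Population total = Σ Nₕ·x̄ₕ (each stratum's size times its mean).
37568·506 + 20737·498 + 67887·498 + 67063·499 = 19009408 + 10327026 + 33807726 + 33464437 = 96608597.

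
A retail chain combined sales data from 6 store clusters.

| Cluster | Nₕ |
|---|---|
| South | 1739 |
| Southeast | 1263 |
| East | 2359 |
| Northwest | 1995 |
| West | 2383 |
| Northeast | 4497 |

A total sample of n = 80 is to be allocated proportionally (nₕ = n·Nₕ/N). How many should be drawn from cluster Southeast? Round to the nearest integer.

7

N = 1739 + 1263 + 2359 + 1995 + 2383 + 4497 = 14236.
n_Southeast = 80·1263/14236 = 7.097... → 7.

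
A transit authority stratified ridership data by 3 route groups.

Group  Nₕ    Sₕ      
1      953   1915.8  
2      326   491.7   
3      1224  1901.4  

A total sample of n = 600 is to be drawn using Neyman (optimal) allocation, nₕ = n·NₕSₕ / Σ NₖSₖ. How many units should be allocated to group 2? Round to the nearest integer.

Σ NₕSₕ = 953·1915.8 + 326·491.7 + 1224·1901.4 = 4313365.2.
Share for 2: 160294.2/4313365.2 = 0.03716.
n_2 = 600 × 0.03716 = 22.297... → 22.

22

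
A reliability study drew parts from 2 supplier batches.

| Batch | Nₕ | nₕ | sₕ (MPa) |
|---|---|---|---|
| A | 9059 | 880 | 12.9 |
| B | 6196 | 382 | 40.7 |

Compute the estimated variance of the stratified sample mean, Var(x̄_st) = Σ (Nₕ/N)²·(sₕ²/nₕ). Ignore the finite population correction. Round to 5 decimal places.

0.78204

N = 15255. Term for each stratum: Wₕ²sₕ²/nₕ.
Var(x̄_st) = 0.06668572 + 0.71535868 = 0.78204440 → 0.78204.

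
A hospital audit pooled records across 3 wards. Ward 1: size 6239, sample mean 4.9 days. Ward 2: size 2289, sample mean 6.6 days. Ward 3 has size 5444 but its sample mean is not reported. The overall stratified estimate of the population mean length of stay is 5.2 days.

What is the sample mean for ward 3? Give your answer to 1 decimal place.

Σ Nₕx̄ₕ = N·μ, so 5444·x̄_3 = 13972·5.2 − (6239·4.9 + 2289·6.6).
= 72654.4 − 45678.5 = 26975.9.
x̄_3 = 26975.9 / 5444 = 4.955... → 5.0.

5.0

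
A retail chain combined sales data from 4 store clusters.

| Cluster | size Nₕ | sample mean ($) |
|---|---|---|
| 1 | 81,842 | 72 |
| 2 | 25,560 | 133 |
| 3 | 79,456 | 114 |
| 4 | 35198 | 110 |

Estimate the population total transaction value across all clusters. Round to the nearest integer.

22221868

Estimate total by summing Nₕ·x̄ₕ over strata.
81842·72 + 25560·133 + 79456·114 + 35198·110 = 5892624 + 3399480 + 9057984 + 3871780 = 22221868.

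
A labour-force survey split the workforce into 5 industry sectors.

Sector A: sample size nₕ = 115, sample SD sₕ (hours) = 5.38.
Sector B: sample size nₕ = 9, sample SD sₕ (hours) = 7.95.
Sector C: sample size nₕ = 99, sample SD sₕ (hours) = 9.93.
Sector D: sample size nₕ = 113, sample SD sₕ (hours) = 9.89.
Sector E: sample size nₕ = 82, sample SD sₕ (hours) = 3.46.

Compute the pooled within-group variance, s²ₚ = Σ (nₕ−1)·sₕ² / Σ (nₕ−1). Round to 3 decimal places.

61.485

Degrees of freedom: 114 + 8 + 98 + 112 + 81 = 413.
Σ(nₕ−1)sₕ² = 114·28.9444 + 8·63.2025 + 98·98.6049 + 112·97.8121 + 81·11.9716 = 25393.2166.
s²ₚ = 25393.2166 / 413 = 61.48479... → 61.485.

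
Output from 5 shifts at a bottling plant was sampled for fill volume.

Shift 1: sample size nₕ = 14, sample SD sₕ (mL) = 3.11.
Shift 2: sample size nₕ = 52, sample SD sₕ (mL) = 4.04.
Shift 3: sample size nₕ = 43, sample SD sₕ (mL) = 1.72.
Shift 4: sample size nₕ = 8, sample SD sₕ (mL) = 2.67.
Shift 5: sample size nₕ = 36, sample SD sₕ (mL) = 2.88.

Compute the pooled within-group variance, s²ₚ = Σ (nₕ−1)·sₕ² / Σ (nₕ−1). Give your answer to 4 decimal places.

Degrees of freedom: 13 + 51 + 42 + 7 + 35 = 148.
Σ(nₕ−1)sₕ² = 13·9.6721 + 51·16.3216 + 42·2.9584 + 7·7.1289 + 35·8.2944 = 1422.598.
s²ₚ = 1422.598 / 148 = 9.612149... → 9.6121.

9.6121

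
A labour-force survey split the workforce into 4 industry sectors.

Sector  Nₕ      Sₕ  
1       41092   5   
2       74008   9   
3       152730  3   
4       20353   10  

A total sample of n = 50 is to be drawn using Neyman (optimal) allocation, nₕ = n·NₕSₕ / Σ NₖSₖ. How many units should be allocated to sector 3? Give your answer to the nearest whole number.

15

Σ NₕSₕ = 41092·5 + 74008·9 + 152730·3 + 20353·10 = 1533252.
Share for 3: 458190/1533252 = 0.29884.
n_3 = 50 × 0.29884 = 14.942... → 15.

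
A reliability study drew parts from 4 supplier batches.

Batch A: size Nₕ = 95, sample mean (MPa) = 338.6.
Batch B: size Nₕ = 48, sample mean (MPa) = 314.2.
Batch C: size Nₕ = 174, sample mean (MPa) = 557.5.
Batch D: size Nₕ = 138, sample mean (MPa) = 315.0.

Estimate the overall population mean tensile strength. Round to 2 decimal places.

412.58

N = 95 + 48 + 174 + 138 = 455.
The stratified mean weights each stratum mean by its population share Nₕ/N.
Σ Nₕx̄ₕ = 95·338.6 + 48·314.2 + 174·557.5 + 138·315.0 = 32167 + 15081.6 + 97005 + 43470 = 187723.6.
Divide by N: 187723.6 / 455 = 412.5793... → 412.58.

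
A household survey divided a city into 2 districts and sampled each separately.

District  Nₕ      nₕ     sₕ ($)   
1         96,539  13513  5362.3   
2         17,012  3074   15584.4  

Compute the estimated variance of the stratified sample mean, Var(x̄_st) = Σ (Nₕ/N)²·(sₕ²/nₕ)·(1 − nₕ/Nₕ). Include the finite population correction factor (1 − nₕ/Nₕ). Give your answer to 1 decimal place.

2775.7

N = 113551. Term for each stratum: Wₕ²sₕ²/nₕ·(1−nₕ/Nₕ).
Var(x̄_st) = 1322.7733 + 1452.9485 = 2775.7218 → 2775.7.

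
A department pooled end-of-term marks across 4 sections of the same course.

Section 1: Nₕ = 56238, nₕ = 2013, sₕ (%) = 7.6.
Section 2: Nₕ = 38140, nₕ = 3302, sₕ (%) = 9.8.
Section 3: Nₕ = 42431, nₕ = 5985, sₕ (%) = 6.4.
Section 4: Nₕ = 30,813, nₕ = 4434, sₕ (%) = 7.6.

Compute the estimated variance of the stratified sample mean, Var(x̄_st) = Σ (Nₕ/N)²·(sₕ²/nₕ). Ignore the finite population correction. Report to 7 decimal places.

N = 167622. Term for each stratum: Wₕ²sₕ²/nₕ.
Var(x̄_st) = 0.0032298407 + 0.0015058247 + 0.0004385310 + 0.0004401872 = 0.0056143837 → 0.0056144.

0.0056144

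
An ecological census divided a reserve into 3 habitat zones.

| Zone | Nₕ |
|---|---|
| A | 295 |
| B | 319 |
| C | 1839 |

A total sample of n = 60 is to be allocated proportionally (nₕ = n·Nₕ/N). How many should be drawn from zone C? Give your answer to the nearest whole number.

45

Share of zone C = 1839/2453 = 0.74969.
Allocate 60 × 0.74969 = 44.982... → 45.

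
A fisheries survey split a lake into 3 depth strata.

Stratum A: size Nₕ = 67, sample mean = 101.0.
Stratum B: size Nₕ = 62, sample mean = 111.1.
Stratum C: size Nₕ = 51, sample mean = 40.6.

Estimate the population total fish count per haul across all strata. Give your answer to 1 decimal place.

15725.8

A: 67·101.0 = 6767
B: 62·111.1 = 6888.2
C: 51·40.6 = 2070.6
τ̂ = Σ Nₕx̄ₕ = 15725.8.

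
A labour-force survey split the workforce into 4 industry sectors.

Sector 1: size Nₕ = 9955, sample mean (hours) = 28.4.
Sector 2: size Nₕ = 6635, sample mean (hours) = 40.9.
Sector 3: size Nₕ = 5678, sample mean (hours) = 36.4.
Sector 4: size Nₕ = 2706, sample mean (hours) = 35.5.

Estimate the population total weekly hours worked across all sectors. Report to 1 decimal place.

856835.7

Estimate total by summing Nₕ·x̄ₕ over strata.
9955·28.4 + 6635·40.9 + 5678·36.4 + 2706·35.5 = 282722 + 271371.5 + 206679.2 + 96063 = 856835.7.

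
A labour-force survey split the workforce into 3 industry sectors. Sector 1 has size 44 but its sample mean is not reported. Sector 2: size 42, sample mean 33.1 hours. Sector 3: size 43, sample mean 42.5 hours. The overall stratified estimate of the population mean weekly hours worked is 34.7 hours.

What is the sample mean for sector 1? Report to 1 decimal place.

28.6

N = 44 + 42 + 43 = 129.
Overall total = μ·N = 34.7·129 = 4476.3.
Subtract the known strata: 42·33.1 + 43·42.5 = 3217.7.
Remaining total for sector 1: 4476.3 − 3217.7 = 1258.6.
Divide by its size: 1258.6 / 44 = 28.605... → 28.6.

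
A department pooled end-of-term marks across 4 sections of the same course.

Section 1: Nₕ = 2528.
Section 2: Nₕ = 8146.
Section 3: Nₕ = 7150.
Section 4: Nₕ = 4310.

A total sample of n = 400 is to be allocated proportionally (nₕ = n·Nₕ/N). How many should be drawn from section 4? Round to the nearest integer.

Share of section 4 = 4310/22134 = 0.19472.
Allocate 400 × 0.19472 = 77.889... → 78.

78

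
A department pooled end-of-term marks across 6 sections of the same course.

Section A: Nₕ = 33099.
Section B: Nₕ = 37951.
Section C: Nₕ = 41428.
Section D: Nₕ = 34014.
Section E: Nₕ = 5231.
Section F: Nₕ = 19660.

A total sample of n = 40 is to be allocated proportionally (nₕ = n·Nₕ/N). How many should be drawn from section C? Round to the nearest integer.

10

Share of section C = 41428/171383 = 0.24173.
Allocate 40 × 0.24173 = 9.669... → 10.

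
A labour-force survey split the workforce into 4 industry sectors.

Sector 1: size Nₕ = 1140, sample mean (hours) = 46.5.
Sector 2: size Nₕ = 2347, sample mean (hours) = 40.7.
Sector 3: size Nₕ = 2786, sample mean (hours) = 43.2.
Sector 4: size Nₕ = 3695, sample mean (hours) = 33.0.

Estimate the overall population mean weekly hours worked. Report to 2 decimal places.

39.21

N = 1140 + 2347 + 2786 + 3695 = 9968.
The stratified mean weights each stratum mean by its population share Nₕ/N.
Σ Nₕx̄ₕ = 1140·46.5 + 2347·40.7 + 2786·43.2 + 3695·33.0 = 53010 + 95522.9 + 120355.2 + 121935 = 390823.1.
Divide by N: 390823.1 / 9968 = 39.2078... → 39.21.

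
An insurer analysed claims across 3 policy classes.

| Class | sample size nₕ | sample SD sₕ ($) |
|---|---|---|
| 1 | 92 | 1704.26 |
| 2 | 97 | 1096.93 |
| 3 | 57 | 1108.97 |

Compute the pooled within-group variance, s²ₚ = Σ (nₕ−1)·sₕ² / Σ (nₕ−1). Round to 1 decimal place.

Degrees of freedom: 91 + 96 + 56 = 243.
Σ(nₕ−1)sₕ² = 91·2904502.1476 + 96·1203255.4249 + 56·1229814.4609 = 448691826.0324.
s²ₚ = 448691826.0324 / 243 = 1846468.420... → 1846468.4.

1846468.4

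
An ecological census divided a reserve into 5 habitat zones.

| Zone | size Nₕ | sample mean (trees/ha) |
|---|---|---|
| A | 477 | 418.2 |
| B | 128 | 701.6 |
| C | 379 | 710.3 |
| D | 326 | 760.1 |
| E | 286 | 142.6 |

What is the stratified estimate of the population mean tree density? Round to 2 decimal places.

530.74

N = 1596; weights Wₕ = Nₕ/N = (0.2989, 0.0802, 0.2375, 0.2043, 0.1792).
x̄_st = Σ Wₕ·x̄ₕ = 0.2989·418.2 + 0.0802·701.6 + 0.2375·710.3 + 0.2043·760.1 + 0.1792·142.6 ≈ 530.7432...
→ 530.74.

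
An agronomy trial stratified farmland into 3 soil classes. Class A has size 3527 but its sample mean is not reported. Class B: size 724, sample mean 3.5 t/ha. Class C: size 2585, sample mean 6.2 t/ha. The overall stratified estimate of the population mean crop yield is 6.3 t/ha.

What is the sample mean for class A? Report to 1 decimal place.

Σ Nₕx̄ₕ = N·μ, so 3527·x̄_A = 6836·6.3 − (724·3.5 + 2585·6.2).
= 43066.8 − 18561 = 24505.8.
x̄_A = 24505.8 / 3527 = 6.948... → 6.9.

6.9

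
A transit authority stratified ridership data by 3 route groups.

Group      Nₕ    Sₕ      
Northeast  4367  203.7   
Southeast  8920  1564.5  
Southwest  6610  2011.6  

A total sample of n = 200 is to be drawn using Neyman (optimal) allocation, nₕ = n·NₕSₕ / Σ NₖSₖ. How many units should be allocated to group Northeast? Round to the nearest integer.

Northeast: NₕSₕ = 4367·203.7 = 889557.9
Southeast: NₕSₕ = 8920·1564.5 = 13955340
Southwest: NₕSₕ = 6610·2011.6 = 13296676
Σ NₕSₕ = 28141573.9.
n_Northeast = 200·889557.9/28141573.9 = 6.322... → 6.

6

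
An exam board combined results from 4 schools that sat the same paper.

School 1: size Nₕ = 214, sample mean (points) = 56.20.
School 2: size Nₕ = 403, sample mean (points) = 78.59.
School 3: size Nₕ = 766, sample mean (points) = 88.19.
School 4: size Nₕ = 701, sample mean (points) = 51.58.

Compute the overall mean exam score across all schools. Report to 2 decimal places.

N = 214 + 403 + 766 + 701 = 2084.
Weight each subgroup mean by Nₕ/N and sum.
Σ Nₕx̄ₕ = 214·56.20 + 403·78.59 + 766·88.19 + 701·51.58 = 12026.8 + 31671.77 + 67553.54 + 36157.58 = 147409.69.
Divide by N: 147409.69 / 2084 = 70.7340... → 70.73.

70.73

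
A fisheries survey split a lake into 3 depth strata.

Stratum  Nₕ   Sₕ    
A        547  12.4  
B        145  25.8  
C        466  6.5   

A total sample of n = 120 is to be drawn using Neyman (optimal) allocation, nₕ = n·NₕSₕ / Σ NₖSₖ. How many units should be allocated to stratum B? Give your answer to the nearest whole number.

33

Σ NₕSₕ = 547·12.4 + 145·25.8 + 466·6.5 = 13552.8.
Share for B: 3741/13552.8 = 0.27603.
n_B = 120 × 0.27603 = 33.124... → 33.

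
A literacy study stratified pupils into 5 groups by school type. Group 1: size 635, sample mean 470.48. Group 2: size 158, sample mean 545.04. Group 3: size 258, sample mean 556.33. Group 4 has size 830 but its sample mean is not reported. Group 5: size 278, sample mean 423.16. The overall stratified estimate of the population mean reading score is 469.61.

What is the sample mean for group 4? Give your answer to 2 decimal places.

N = 635 + 158 + 258 + 830 + 278 = 2159.
Overall total = μ·N = 469.61·2159 = 1013887.99.
Subtract the known strata: 635·470.48 + 158·545.04 + 258·556.33 + 278·423.16 = 646042.74.
Remaining total for group 4: 1013887.99 − 646042.74 = 367845.25.
Divide by its size: 367845.25 / 830 = 443.1870... → 443.19.

443.19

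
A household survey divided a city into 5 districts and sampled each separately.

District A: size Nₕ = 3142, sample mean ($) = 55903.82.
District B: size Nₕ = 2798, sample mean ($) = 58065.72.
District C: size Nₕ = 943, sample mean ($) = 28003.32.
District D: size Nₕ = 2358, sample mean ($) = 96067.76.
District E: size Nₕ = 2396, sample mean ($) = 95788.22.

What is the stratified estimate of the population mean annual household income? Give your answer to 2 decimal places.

70513.12

N = 11637; weights Wₕ = Nₕ/N = (0.2700, 0.2404, 0.0810, 0.2026, 0.2059).
x̄_st = Σ Wₕ·x̄ₕ = 0.2700·55903.82 + 0.2404·58065.72 + 0.0810·28003.32 + 0.2026·96067.76 + 0.2059·95788.22 ≈ 70513.1194...
→ 70513.12.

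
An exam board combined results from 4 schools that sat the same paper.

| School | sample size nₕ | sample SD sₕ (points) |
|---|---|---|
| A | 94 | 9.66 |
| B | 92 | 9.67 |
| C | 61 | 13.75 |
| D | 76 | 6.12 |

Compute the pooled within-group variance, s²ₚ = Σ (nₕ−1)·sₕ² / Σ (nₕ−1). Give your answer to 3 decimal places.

A: (94−1)·9.66² = 93·93.3156 = 8678.3508
B: (92−1)·9.67² = 91·93.5089 = 8509.3099
C: (61−1)·13.75² = 60·189.0625 = 11343.75
D: (76−1)·6.12² = 75·37.4544 = 2809.08
Numerator = 31340.4907; denominator = Σ(nₕ−1) = 319.
s²ₚ = 31340.4907/319 = 98.24605... → 98.246.

98.246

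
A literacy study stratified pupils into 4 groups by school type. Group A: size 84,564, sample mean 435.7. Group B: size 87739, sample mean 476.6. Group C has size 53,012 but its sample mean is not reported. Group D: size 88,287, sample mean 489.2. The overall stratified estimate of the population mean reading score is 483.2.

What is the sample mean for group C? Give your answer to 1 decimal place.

N = 84564 + 87739 + 53012 + 88287 = 313602.
Overall total = μ·N = 483.2·313602 = 151532486.4.
Subtract the known strata: 84564·435.7 + 87739·476.6 + 88287·489.2 = 121850942.6.
Remaining total for group C: 151532486.4 − 121850942.6 = 29681543.8.
Divide by its size: 29681543.8 / 53012 = 559.902... → 559.9.

559.9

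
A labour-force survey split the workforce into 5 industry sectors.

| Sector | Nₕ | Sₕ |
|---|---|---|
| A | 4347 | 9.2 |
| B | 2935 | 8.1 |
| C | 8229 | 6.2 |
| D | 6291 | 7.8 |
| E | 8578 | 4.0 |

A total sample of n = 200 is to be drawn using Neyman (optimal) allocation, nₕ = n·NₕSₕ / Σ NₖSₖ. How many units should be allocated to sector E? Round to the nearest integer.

Σ NₕSₕ = 4347·9.2 + 2935·8.1 + 8229·6.2 + 6291·7.8 + 8578·4.0 = 198167.5.
Share for E: 34312/198167.5 = 0.17315.
n_E = 200 × 0.17315 = 34.629... → 35.

35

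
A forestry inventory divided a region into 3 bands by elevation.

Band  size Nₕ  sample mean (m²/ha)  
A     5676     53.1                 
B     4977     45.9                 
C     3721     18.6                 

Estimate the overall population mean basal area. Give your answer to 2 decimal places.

41.68

N = 5676 + 4977 + 3721 = 14374.
The stratified mean weights each stratum mean by its population share Nₕ/N.
Σ Nₕx̄ₕ = 5676·53.1 + 4977·45.9 + 3721·18.6 = 301395.6 + 228444.3 + 69210.6 = 599050.5.
Divide by N: 599050.5 / 14374 = 41.6760... → 41.68.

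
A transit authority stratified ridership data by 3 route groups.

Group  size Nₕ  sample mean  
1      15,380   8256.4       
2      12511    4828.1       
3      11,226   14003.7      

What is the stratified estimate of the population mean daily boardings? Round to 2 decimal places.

x̄_st = (Σ Nₕx̄ₕ) / (Σ Nₕ) = (15380·8256.4 + 12511·4828.1 + 11226·14003.7) / 39117
= 344593327.3 / 39117 = 8809.2984... → 8809.30.

8809.30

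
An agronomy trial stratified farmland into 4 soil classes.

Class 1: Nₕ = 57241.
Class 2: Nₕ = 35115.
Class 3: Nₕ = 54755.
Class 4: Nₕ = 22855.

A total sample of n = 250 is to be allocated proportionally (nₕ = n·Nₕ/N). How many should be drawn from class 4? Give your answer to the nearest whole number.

Share of class 4 = 22855/169966 = 0.13447.
Allocate 250 × 0.13447 = 33.617... → 34.

34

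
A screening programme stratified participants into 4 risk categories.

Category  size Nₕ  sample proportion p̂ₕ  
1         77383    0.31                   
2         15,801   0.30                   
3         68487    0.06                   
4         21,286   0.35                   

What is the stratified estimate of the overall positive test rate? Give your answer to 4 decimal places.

0.2202

Wₕ = Nₕ/N with N = 182957: 0.4230, 0.0864, 0.3743, 0.1163.
p̂_st = 0.4230·0.31 + 0.0864·0.30 + 0.3743·0.06 + 0.1163·0.35 ≈ 0.220207... → 0.2202.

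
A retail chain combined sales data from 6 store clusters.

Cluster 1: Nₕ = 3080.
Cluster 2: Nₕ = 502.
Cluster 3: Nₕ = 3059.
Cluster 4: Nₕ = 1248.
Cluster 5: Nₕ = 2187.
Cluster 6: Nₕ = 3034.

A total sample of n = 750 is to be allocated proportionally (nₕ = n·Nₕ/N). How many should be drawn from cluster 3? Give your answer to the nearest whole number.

175

N = 3080 + 502 + 3059 + 1248 + 2187 + 3034 = 13110.
n_3 = 750·3059/13110 = 175 → 175.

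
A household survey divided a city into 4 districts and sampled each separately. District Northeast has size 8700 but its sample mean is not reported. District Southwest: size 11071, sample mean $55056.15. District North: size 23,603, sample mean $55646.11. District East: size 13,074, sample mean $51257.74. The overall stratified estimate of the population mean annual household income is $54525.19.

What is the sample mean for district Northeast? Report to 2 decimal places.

55718.67

N = 8700 + 11071 + 23603 + 13074 = 56448.
Overall total = μ·N = 54525.19·56448 = 3077837925.12.
Subtract the known strata: 11071·55056.15 + 23603·55646.11 + 13074·51257.74 = 2593085463.74.
Remaining total for district Northeast: 3077837925.12 − 2593085463.74 = 484752461.38.
Divide by its size: 484752461.38 / 8700 = 55718.6737... → 55718.67.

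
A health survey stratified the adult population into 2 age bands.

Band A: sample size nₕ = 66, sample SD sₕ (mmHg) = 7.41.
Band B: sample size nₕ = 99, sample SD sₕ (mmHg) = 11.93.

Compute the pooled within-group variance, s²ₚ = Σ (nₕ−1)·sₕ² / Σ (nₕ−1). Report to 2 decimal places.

107.47

A: (66−1)·7.41² = 65·54.9081 = 3569.0265
B: (99−1)·11.93² = 98·142.3249 = 13947.8402
Numerator = 17516.8667; denominator = Σ(nₕ−1) = 163.
s²ₚ = 17516.8667/163 = 107.4654... → 107.47.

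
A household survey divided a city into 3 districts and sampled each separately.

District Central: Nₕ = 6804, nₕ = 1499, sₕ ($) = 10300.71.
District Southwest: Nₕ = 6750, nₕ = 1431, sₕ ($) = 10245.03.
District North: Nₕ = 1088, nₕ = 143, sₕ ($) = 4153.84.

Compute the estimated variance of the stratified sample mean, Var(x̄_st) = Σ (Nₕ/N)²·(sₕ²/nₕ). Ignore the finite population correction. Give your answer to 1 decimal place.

N = 14642; Wₕ = Nₕ/N.
district Central: (6804/14642)²·10300.71²/1499 = 15284.8258
district Southwest: (6750/14642)²·10245.03²/1431 = 15588.1141
district North: (1088/14642)²·4153.84²/143 = 666.2243
Sum = 31539.1642 → 31539.2.

31539.2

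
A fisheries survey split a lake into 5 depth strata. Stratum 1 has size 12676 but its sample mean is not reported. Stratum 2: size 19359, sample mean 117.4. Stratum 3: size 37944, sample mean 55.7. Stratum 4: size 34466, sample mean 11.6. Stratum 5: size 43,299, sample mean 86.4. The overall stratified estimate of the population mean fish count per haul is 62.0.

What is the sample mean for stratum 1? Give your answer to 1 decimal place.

N = 12676 + 19359 + 37944 + 34466 + 43299 = 147744.
Overall total = μ·N = 62.0·147744 = 9160128.
Subtract the known strata: 19359·117.4 + 37944·55.7 + 34466·11.6 + 43299·86.4 = 8527066.6.
Remaining total for stratum 1: 9160128 − 8527066.6 = 633061.4.
Divide by its size: 633061.4 / 12676 = 49.942... → 49.9.

49.9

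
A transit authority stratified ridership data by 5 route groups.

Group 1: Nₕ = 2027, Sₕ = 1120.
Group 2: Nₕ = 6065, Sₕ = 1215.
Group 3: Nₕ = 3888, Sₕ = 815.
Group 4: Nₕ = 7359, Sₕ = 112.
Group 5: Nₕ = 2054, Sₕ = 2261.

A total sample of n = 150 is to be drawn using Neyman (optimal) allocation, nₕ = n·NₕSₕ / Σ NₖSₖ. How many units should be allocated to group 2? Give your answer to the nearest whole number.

Σ NₕSₕ = 2027·1120 + 6065·1215 + 3888·815 + 7359·112 + 2054·2261 = 18276237.
Share for 2: 7368975/18276237 = 0.40320.
n_2 = 150 × 0.40320 = 60.480... → 60.

60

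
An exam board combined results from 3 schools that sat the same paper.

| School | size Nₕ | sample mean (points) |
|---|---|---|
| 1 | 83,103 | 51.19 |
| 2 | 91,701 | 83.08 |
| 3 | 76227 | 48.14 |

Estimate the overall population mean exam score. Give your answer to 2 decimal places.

N = 251031; weights Wₕ = Nₕ/N = (0.3310, 0.3653, 0.3037).
x̄_st = Σ Wₕ·x̄ₕ = 0.3310·51.19 + 0.3653·83.08 + 0.3037·48.14 ≈ 61.9132...
→ 61.91.

61.91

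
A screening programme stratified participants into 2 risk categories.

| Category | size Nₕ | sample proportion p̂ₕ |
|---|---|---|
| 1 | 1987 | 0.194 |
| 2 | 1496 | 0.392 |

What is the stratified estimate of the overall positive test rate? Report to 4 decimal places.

N = 1987 + 1496 = 3483.
Overall proportion = Σ (Nₕ/N)·p̂ₕ.
Σ Nₕp̂ₕ = 385.478 + 586.432 = 971.91.
971.91 / 3483 = 0.279044... → 0.2790.

0.2790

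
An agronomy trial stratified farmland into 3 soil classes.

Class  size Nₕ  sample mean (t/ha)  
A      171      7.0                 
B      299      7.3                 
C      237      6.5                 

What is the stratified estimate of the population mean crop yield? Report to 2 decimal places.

x̄_st = (Σ Nₕx̄ₕ) / (Σ Nₕ) = (171·7.0 + 299·7.3 + 237·6.5) / 707
= 4920.2 / 707 = 6.9593... → 6.96.

6.96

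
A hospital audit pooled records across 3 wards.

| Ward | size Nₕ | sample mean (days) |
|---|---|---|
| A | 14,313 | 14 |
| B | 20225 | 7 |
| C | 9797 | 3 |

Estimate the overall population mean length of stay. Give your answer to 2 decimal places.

8.38

N = 44335; weights Wₕ = Nₕ/N = (0.3228, 0.4562, 0.2210).
x̄_st = Σ Wₕ·x̄ₕ = 0.3228·14 + 0.4562·7 + 0.2210·3 ≈ 8.3760...
→ 8.38.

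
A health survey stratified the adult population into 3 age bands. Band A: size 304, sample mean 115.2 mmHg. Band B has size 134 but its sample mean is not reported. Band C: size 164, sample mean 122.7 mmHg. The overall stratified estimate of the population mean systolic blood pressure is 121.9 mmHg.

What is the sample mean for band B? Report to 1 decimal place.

Σ Nₕx̄ₕ = N·μ, so 134·x̄_B = 602·121.9 − (304·115.2 + 164·122.7).
= 73383.8 − 55143.6 = 18240.2.
x̄_B = 18240.2 / 134 = 136.121... → 136.1.

136.1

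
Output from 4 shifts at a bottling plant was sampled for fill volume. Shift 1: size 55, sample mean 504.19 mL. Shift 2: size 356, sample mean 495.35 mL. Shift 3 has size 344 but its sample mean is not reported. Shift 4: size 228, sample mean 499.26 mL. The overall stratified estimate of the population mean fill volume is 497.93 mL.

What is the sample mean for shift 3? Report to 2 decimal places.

N = 55 + 356 + 344 + 228 = 983.
Overall total = μ·N = 497.93·983 = 489465.19.
Subtract the known strata: 55·504.19 + 356·495.35 + 228·499.26 = 317906.33.
Remaining total for shift 3: 489465.19 − 317906.33 = 171558.86.
Divide by its size: 171558.86 / 344 = 498.7176... → 498.72.

498.72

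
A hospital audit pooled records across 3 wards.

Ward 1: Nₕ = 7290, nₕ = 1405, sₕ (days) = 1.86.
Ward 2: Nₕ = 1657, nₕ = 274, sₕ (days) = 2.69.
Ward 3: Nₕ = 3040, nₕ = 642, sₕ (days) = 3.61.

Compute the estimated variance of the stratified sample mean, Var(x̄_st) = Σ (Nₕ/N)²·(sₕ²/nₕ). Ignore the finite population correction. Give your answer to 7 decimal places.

0.0027209

N = 11987; Wₕ = Nₕ/N.
ward 1: (7290/11987)²·1.86²/1405 = 0.0009107173
ward 2: (1657/11987)²·2.69²/274 = 0.0005046357
ward 3: (3040/11987)²·3.61²/642 = 0.0013055861
Sum = 0.0027209392 → 0.0027209.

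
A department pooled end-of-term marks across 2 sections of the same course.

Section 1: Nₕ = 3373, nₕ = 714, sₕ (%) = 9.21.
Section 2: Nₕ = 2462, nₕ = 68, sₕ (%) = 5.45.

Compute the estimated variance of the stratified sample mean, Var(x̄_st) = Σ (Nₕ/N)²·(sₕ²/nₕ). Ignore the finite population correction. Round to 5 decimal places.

0.11746

N = 5835; Wₕ = Nₕ/N.
section 1: (3373/5835)²·9.21²/714 = 0.03969831
section 2: (2462/5835)²·5.45²/68 = 0.07776398
Sum = 0.11746229 → 0.11746.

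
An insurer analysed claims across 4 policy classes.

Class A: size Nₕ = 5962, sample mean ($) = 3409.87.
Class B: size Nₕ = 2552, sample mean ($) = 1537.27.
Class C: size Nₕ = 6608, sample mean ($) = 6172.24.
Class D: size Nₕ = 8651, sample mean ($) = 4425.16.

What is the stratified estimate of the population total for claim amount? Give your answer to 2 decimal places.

Population total = Σ Nₕ·x̄ₕ (each stratum's size times its mean).
5962·3409.87 + 2552·1537.27 + 6608·6172.24 + 8651·4425.16 = 20329644.94 + 3923113.04 + 40786161.92 + 38282059.16 = 103320979.06.

103320979.06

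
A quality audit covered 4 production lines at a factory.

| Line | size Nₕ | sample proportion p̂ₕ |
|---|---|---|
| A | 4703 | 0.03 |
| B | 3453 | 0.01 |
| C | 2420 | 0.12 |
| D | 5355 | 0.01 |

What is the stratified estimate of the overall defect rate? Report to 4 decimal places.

0.0326

Wₕ = Nₕ/N with N = 15931: 0.2952, 0.2167, 0.1519, 0.3361.
p̂_st = 0.2952·0.03 + 0.2167·0.01 + 0.1519·0.12 + 0.3361·0.01 ≈ 0.032614... → 0.0326.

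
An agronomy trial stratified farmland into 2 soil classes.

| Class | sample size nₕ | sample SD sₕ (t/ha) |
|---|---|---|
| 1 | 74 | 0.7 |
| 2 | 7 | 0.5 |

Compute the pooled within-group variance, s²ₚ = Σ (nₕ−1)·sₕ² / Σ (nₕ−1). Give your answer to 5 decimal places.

0.47177

1: (74−1)·0.7² = 73·0.49 = 35.77
2: (7−1)·0.5² = 6·0.25 = 1.5
Numerator = 37.27; denominator = Σ(nₕ−1) = 79.
s²ₚ = 37.27/79 = 0.4717722... → 0.47177.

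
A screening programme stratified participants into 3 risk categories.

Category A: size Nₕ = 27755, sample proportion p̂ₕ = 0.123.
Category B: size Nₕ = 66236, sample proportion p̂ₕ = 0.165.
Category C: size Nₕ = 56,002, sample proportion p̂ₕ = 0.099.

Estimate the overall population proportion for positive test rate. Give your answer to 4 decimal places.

0.1326

N = 27755 + 66236 + 56002 = 149993.
Overall proportion = Σ (Nₕ/N)·p̂ₕ.
Σ Nₕp̂ₕ = 3413.865 + 10928.94 + 5544.198 = 19887.003.
19887.003 / 149993 = 0.132586... → 0.1326.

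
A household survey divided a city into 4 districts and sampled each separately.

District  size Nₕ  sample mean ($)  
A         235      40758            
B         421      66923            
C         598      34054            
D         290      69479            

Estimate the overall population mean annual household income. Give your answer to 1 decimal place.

N = 1544; weights Wₕ = Nₕ/N = (0.1522, 0.2727, 0.3873, 0.1878).
x̄_st = Σ Wₕ·x̄ₕ = 0.1522·40758 + 0.2727·66923 + 0.3873·34054 + 0.1878·69479 ≈ 50690.359...
→ 50690.4.

50690.4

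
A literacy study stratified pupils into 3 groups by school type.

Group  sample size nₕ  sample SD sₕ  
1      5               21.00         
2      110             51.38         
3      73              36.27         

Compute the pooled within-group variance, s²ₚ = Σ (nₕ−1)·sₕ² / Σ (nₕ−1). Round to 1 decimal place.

2076.9

Degrees of freedom: 4 + 109 + 72 = 185.
Σ(nₕ−1)sₕ² = 4·441 + 109·2639.9044 + 72·1315.5129 = 384230.5084.
s²ₚ = 384230.5084 / 185 = 2076.922... → 2076.9.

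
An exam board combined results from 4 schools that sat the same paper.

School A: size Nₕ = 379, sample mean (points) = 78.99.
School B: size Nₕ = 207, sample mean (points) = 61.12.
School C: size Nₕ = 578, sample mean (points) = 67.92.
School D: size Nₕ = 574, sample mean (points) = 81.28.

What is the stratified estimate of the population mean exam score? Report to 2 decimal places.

73.94

N = 379 + 207 + 578 + 574 = 1738.
The stratified mean weights each stratum mean by its population share Nₕ/N.
Σ Nₕx̄ₕ = 379·78.99 + 207·61.12 + 578·67.92 + 574·81.28 = 29937.21 + 12651.84 + 39257.76 + 46654.72 = 128501.53.
Divide by N: 128501.53 / 1738 = 73.9364... → 73.94.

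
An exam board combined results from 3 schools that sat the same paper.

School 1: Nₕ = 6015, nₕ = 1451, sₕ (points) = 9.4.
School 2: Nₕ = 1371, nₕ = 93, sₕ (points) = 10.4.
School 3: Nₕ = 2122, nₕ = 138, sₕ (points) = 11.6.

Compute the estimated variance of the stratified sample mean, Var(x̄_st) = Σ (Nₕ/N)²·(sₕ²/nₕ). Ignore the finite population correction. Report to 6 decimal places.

N = 9508; Wₕ = Nₕ/N.
school 1: (6015/9508)²·9.4²/1451 = 0.024371441
school 2: (1371/9508)²·10.4²/93 = 0.024181336
school 3: (2122/9508)²·11.6²/138 = 0.048567898
Sum = 0.097120675 → 0.097121.

0.097121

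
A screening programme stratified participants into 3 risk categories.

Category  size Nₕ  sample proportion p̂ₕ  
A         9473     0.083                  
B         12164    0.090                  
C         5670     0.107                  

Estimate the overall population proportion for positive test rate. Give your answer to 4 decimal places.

0.0911

Wₕ = Nₕ/N with N = 27307: 0.3469, 0.4455, 0.2076.
p̂_st = 0.3469·0.083 + 0.4455·0.090 + 0.2076·0.107 ≈ 0.091102... → 0.0911.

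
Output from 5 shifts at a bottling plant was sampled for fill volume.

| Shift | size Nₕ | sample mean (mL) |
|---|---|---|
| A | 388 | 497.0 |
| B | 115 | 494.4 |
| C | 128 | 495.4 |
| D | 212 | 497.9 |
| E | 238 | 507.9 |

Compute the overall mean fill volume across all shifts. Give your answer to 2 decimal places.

499.11

N = 388 + 115 + 128 + 212 + 238 = 1081.
Overall mean = Σ (Nₕ/N)·x̄ₕ — weight by population share, not a simple average.
Σ Nₕx̄ₕ = 388·497.0 + 115·494.4 + 128·495.4 + 212·497.9 + 238·507.9 = 192836 + 56856 + 63411.2 + 105554.8 + 120880.2 = 539538.2.
Divide by N: 539538.2 / 1081 = 499.1103... → 499.11.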